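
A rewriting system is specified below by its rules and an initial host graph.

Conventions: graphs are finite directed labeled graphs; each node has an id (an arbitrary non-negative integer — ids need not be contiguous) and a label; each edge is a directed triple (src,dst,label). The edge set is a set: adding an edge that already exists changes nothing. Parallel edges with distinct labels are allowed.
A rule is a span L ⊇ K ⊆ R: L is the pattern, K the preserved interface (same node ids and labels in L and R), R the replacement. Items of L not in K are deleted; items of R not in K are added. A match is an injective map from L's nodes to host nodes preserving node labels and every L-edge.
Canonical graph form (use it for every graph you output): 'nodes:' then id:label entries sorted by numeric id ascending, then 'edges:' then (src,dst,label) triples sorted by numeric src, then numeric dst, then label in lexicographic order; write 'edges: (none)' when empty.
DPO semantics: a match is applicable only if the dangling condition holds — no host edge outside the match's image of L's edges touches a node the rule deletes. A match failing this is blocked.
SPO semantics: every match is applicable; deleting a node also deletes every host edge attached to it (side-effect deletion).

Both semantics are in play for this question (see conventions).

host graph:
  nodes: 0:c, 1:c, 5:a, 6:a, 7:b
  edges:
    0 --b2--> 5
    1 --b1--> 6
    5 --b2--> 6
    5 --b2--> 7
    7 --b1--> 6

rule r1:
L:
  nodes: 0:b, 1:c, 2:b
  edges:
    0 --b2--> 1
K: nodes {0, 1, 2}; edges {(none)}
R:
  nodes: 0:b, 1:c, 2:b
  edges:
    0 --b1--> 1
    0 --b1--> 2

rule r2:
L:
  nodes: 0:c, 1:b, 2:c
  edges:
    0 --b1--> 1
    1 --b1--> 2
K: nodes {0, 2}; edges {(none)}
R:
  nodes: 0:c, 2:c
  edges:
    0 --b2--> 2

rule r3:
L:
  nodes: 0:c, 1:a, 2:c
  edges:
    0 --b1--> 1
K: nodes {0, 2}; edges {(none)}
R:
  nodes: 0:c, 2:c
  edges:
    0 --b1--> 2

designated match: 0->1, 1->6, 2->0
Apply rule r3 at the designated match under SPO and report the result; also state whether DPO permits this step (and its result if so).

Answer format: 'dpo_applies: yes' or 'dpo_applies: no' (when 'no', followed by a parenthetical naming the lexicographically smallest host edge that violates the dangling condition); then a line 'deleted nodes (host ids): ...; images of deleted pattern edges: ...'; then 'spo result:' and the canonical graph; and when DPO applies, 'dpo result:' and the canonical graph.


dpo_applies: no
(the rule deletes node 6, which keeps host edge (5,6,b2) outside the match image — the dangling condition fails, DPO blocks; SPO proceeds and side-deletes such edges)
deleted nodes (host ids): 6; images of deleted pattern edges: (1,6,b1)
spo result:
nodes: 0:c, 1:c, 5:a, 7:b
edges: (0,5,b2); (1,0,b1); (5,7,b2)


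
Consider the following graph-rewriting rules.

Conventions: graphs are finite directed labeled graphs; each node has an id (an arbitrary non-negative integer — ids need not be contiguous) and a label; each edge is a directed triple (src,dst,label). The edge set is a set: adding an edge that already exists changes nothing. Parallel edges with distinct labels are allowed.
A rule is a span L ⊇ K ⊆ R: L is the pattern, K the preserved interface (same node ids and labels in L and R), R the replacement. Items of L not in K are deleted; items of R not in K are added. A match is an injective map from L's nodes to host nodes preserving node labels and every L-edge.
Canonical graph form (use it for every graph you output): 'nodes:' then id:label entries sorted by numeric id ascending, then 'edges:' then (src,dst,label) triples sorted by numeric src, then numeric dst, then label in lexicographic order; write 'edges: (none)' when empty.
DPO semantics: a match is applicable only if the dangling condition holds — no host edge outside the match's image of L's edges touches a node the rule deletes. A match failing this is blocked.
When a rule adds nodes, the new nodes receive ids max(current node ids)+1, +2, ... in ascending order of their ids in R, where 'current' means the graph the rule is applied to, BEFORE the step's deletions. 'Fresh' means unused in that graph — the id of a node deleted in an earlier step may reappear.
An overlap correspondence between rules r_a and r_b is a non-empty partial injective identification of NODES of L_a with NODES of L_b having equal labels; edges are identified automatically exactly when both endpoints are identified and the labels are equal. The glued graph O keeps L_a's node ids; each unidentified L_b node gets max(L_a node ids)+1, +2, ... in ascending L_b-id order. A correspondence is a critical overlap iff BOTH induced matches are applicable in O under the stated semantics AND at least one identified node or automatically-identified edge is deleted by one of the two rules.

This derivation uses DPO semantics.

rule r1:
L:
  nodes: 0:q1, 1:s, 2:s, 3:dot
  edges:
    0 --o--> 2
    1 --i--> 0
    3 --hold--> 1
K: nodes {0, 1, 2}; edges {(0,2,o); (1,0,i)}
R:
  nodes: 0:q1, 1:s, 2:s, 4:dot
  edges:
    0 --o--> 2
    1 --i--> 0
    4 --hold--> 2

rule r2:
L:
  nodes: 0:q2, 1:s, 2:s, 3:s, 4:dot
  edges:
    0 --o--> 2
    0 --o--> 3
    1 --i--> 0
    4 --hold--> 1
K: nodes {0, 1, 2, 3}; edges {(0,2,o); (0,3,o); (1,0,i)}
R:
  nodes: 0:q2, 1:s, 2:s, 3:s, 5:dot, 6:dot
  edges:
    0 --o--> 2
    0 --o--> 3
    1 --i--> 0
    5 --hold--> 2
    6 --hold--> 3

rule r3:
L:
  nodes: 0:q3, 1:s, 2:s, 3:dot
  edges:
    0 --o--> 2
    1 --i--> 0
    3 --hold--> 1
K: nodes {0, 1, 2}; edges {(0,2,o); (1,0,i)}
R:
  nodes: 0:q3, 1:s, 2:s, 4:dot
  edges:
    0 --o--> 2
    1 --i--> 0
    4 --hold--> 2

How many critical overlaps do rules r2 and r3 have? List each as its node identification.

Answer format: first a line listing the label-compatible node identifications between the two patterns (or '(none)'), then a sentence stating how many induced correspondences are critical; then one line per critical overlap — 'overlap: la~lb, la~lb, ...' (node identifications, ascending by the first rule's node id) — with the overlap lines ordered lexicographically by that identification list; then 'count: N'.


label-compatible node identifications between L(r2) and L(r3): 1~1, 1~2, 2~1, 2~2, 3~1, 3~2, 4~3
3 of the induced correspondences are critical overlaps of r2 and r3.
overlap: 1~1, 2~2, 4~3
overlap: 1~1, 3~2, 4~3
overlap: 1~1, 4~3
count: 3


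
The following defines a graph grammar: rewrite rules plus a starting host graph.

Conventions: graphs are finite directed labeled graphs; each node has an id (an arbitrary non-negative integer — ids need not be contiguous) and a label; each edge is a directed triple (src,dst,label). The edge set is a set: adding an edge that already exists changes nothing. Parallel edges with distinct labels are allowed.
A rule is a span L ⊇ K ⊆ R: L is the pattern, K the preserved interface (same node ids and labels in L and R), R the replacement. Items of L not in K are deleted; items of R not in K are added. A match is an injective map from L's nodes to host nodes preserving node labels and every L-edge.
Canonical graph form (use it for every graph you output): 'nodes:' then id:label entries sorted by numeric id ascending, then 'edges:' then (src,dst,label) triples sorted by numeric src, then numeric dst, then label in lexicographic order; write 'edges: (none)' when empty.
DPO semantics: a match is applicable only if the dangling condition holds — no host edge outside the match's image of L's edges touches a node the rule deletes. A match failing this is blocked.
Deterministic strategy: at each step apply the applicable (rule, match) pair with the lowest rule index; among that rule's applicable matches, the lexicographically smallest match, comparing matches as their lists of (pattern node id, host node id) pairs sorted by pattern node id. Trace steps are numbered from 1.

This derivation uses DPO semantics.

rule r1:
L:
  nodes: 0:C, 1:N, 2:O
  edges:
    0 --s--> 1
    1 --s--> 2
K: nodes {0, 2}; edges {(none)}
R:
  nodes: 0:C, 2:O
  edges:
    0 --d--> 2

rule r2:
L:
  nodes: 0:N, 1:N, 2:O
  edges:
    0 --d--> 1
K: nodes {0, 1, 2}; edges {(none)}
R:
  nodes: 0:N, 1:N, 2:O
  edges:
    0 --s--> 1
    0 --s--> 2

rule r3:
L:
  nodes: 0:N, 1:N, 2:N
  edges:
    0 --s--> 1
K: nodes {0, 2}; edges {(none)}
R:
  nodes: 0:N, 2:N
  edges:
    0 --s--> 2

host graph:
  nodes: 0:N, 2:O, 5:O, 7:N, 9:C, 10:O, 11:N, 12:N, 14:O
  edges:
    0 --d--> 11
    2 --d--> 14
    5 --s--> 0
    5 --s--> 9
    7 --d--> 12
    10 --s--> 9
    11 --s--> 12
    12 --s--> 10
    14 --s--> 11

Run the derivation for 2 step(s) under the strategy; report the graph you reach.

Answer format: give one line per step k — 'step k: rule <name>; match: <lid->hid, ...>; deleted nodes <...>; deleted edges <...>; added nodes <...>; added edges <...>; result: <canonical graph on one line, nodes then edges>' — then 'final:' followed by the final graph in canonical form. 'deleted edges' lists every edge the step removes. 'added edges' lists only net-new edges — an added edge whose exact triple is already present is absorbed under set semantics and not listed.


step 1: rule r2; match: 0->0, 1->11, 2->2; deleted nodes (none); deleted edges (0,11,d); added nodes (none); added edges (0,2,s); (0,11,s); result: nodes: 0:N, 2:O, 5:O, 7:N, 9:C, 10:O, 11:N, 12:N, 14:O edges: (0,2,s); (0,11,s); (2,14,d); (5,0,s); (5,9,s); (7,12,d); (10,9,s); (11,12,s); (12,10,s); (14,11,s)
step 2: rule r2; match: 0->7, 1->12, 2->2; deleted nodes (none); deleted edges (7,12,d); added nodes (none); added edges (7,2,s); (7,12,s); result: nodes: 0:N, 2:O, 5:O, 7:N, 9:C, 10:O, 11:N, 12:N, 14:O edges: (0,2,s); (0,11,s); (2,14,d); (5,0,s); (5,9,s); (7,2,s); (7,12,s); (10,9,s); (11,12,s); (12,10,s); (14,11,s)
final:
nodes: 0:N, 2:O, 5:O, 7:N, 9:C, 10:O, 11:N, 12:N, 14:O
edges: (0,2,s); (0,11,s); (2,14,d); (5,0,s); (5,9,s); (7,2,s); (7,12,s); (10,9,s); (11,12,s); (12,10,s); (14,11,s)


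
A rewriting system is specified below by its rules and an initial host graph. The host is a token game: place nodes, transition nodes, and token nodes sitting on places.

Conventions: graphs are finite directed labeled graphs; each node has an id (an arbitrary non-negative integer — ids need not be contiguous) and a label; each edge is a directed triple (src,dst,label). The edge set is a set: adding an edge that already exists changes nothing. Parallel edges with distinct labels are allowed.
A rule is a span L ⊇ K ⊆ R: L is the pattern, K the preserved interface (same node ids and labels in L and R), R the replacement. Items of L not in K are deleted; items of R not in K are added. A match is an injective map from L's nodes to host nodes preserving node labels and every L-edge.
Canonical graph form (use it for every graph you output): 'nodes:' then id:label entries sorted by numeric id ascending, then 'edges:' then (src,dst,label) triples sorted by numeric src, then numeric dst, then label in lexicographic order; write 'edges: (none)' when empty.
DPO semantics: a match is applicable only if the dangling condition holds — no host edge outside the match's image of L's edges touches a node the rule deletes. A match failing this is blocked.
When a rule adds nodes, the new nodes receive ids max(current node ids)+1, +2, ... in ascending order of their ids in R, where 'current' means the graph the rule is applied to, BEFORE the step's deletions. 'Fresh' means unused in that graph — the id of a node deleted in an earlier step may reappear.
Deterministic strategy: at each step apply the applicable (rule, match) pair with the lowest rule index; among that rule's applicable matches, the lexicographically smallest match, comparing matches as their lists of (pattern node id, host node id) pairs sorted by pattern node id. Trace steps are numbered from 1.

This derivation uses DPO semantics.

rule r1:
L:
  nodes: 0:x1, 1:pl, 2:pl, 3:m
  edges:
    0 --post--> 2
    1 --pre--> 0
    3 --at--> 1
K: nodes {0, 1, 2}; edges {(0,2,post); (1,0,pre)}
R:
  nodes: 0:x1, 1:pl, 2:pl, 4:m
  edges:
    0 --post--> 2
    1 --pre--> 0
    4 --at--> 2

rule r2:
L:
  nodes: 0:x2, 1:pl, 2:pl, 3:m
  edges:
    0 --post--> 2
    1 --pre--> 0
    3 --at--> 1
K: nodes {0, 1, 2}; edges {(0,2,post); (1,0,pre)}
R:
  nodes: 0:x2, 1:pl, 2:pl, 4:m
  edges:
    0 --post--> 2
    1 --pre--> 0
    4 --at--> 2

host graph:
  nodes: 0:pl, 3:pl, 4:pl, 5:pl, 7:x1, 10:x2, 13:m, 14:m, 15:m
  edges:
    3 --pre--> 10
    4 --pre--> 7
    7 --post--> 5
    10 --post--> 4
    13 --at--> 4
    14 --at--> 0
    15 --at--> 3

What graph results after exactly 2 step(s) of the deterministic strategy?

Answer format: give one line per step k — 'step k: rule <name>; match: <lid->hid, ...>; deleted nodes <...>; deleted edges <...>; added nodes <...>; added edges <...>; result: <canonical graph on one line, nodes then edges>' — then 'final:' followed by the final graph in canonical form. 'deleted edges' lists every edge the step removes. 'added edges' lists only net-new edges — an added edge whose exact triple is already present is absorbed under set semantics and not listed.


step 1: rule r1; match: 0->7, 1->4, 2->5, 3->13; deleted nodes 13; deleted edges (13,4,at); added nodes 16; added edges (16,5,at); result: nodes: 0:pl, 3:pl, 4:pl, 5:pl, 7:x1, 10:x2, 14:m, 15:m, 16:m edges: (3,10,pre); (4,7,pre); (7,5,post); (10,4,post); (14,0,at); (15,3,at); (16,5,at)
step 2: rule r2; match: 0->10, 1->3, 2->4, 3->15; deleted nodes 15; deleted edges (15,3,at); added nodes 17; added edges (17,4,at); result: nodes: 0:pl, 3:pl, 4:pl, 5:pl, 7:x1, 10:x2, 14:m, 16:m, 17:m edges: (3,10,pre); (4,7,pre); (7,5,post); (10,4,post); (14,0,at); (16,5,at); (17,4,at)
final:
nodes: 0:pl, 3:pl, 4:pl, 5:pl, 7:x1, 10:x2, 14:m, 16:m, 17:m
edges: (3,10,pre); (4,7,pre); (7,5,post); (10,4,post); (14,0,at); (16,5,at); (17,4,at)


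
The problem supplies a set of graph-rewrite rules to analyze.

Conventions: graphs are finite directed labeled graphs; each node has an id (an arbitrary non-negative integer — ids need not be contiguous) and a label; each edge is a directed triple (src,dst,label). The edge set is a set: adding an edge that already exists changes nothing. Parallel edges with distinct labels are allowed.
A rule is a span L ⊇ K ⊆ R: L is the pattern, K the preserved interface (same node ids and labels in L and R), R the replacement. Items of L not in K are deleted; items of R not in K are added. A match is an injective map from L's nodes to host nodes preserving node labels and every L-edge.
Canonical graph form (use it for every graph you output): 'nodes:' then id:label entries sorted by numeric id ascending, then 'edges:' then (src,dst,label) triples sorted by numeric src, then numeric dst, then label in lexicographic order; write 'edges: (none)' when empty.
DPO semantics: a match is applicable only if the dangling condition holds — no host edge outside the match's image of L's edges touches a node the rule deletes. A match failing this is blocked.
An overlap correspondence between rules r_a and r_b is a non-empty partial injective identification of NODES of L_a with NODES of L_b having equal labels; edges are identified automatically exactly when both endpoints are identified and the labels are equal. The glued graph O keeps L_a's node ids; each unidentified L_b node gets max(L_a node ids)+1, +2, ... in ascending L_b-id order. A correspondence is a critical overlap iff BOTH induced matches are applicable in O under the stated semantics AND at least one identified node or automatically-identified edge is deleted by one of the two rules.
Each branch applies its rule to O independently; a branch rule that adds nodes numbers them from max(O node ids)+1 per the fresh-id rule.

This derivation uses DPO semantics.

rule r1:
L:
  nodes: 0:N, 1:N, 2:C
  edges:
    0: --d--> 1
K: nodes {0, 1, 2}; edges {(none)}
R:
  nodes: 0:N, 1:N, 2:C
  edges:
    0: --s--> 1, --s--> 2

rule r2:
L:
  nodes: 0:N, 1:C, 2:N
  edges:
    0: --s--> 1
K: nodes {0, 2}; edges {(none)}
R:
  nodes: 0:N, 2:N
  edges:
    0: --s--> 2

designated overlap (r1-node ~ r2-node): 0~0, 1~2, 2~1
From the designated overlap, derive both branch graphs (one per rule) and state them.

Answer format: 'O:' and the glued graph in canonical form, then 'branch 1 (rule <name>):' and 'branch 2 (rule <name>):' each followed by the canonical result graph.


O:
nodes: 0:N, 1:N, 2:C
edges: (0,1,d); (0,2,s)
branch 1 (rule r1):
nodes: 0:N, 1:N, 2:C
edges: (0,1,s); (0,2,s)
branch 2 (rule r2):
nodes: 0:N, 1:N
edges: (0,1,d); (0,1,s)


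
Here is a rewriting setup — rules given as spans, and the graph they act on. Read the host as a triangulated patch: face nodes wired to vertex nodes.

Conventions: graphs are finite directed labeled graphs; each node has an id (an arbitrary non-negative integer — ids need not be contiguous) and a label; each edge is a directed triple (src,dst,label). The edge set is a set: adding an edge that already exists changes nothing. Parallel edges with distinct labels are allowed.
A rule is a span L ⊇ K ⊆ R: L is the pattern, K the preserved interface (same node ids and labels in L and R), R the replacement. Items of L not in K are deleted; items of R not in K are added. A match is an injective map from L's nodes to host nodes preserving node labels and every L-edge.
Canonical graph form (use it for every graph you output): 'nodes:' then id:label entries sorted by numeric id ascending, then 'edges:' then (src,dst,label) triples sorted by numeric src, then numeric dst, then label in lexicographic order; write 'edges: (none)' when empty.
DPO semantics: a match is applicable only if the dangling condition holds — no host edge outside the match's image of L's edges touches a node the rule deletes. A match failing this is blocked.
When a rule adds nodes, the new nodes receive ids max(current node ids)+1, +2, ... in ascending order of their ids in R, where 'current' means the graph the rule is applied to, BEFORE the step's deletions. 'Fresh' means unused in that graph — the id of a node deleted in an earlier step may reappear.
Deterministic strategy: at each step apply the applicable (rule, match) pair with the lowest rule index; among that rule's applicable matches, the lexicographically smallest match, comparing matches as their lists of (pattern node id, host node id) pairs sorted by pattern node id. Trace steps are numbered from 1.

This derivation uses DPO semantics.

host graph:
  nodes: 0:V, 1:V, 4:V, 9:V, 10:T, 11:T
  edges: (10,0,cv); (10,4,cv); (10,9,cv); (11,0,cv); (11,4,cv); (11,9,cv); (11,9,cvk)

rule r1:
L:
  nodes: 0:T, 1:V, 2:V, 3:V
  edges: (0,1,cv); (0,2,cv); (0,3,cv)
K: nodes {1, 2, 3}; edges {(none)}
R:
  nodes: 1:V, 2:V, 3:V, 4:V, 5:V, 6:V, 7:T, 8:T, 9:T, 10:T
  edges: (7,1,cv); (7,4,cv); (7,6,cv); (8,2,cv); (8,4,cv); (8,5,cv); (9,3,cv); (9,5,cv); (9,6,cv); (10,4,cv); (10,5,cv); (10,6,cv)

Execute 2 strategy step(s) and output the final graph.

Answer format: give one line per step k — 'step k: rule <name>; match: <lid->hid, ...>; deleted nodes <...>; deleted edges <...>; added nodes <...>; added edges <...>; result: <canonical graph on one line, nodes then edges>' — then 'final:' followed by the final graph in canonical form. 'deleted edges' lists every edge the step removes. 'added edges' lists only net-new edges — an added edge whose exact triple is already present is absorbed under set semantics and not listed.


step 1: rule r1; match: 0->10, 1->0, 2->4, 3->9; deleted nodes 10; deleted edges (10,0,cv); (10,4,cv); (10,9,cv); added nodes 12, 13, 14, 15, 16, 17, 18; added edges (15,0,cv); (15,12,cv); (15,14,cv); (16,4,cv); (16,12,cv); (16,13,cv); (17,9,cv); (17,13,cv); (17,14,cv); (18,12,cv); (18,13,cv); (18,14,cv); result: nodes: 0:V, 1:V, 4:V, 9:V, 11:T, 12:V, 13:V, 14:V, 15:T, 16:T, 17:T, 18:T edges: (11,0,cv); (11,4,cv); (11,9,cv); (11,9,cvk); (15,0,cv); (15,12,cv); (15,14,cv); (16,4,cv); (16,12,cv); (16,13,cv); (17,9,cv); (17,13,cv); (17,14,cv); (18,12,cv); (18,13,cv); (18,14,cv)
step 2: rule r1; match: 0->15, 1->0, 2->12, 3->14; deleted nodes 15; deleted edges (15,0,cv); (15,12,cv); (15,14,cv); added nodes 19, 20, 21, 22, 23, 24, 25; added edges (22,0,cv); (22,19,cv); (22,21,cv); (23,12,cv); (23,19,cv); (23,20,cv); (24,14,cv); (24,20,cv); (24,21,cv); (25,19,cv); (25,20,cv); (25,21,cv); result: nodes: 0:V, 1:V, 4:V, 9:V, 11:T, 12:V, 13:V, 14:V, 16:T, 17:T, 18:T, 19:V, 20:V, 21:V, 22:T, 23:T, 24:T, 25:T edges: (11,0,cv); (11,4,cv); (11,9,cv); (11,9,cvk); (16,4,cv); (16,12,cv); (16,13,cv); (17,9,cv); (17,13,cv); (17,14,cv); (18,12,cv); (18,13,cv); (18,14,cv); (22,0,cv); (22,19,cv); (22,21,cv); (23,12,cv); (23,19,cv); (23,20,cv); (24,14,cv); (24,20,cv); (24,21,cv); (25,19,cv); (25,20,cv); (25,21,cv)
final:
nodes: 0:V, 1:V, 4:V, 9:V, 11:T, 12:V, 13:V, 14:V, 16:T, 17:T, 18:T, 19:V, 20:V, 21:V, 22:T, 23:T, 24:T, 25:T
edges: (11,0,cv); (11,4,cv); (11,9,cv); (11,9,cvk); (16,4,cv); (16,12,cv); (16,13,cv); (17,9,cv); (17,13,cv); (17,14,cv); (18,12,cv); (18,13,cv); (18,14,cv); (22,0,cv); (22,19,cv); (22,21,cv); (23,12,cv); (23,19,cv); (23,20,cv); (24,14,cv); (24,20,cv); (24,21,cv); (25,19,cv); (25,20,cv); (25,21,cv)


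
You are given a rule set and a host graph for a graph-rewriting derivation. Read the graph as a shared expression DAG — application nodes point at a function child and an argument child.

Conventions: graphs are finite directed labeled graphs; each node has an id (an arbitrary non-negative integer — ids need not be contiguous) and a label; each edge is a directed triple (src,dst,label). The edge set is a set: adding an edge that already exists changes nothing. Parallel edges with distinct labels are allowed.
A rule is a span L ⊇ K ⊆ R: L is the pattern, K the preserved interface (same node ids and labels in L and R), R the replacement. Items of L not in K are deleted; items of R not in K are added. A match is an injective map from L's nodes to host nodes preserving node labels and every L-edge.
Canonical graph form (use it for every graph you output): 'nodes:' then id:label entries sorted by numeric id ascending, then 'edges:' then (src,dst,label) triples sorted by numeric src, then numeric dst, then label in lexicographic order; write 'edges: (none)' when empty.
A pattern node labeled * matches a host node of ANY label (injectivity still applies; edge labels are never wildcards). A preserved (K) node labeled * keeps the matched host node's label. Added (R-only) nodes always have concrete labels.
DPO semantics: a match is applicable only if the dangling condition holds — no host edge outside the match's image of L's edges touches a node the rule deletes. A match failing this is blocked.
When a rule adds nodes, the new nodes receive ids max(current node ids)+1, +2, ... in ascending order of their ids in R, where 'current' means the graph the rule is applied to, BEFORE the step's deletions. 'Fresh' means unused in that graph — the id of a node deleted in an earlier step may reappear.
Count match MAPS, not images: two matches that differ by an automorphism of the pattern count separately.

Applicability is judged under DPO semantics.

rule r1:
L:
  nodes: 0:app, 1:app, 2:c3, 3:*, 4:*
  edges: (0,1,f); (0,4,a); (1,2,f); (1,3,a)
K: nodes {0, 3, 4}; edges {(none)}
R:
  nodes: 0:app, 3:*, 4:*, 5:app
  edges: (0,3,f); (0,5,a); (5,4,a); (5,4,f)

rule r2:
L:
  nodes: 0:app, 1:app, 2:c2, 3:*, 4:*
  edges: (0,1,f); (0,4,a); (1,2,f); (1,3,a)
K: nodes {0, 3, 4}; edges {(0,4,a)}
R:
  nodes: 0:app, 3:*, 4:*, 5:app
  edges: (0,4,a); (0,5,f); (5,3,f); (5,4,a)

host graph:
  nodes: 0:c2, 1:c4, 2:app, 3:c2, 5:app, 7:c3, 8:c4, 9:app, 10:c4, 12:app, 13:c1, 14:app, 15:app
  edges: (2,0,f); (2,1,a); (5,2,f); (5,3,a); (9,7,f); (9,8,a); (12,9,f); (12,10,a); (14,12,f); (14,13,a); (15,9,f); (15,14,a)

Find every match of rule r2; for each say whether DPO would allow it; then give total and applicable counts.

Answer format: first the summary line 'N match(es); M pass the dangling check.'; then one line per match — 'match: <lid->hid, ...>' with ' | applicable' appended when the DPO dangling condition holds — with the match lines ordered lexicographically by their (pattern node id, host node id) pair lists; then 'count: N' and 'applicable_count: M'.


1 match(es); 1 pass the dangling check.
match: 0->5, 1->2, 2->0, 3->1, 4->3 | applicable
count: 1
applicable_count: 1


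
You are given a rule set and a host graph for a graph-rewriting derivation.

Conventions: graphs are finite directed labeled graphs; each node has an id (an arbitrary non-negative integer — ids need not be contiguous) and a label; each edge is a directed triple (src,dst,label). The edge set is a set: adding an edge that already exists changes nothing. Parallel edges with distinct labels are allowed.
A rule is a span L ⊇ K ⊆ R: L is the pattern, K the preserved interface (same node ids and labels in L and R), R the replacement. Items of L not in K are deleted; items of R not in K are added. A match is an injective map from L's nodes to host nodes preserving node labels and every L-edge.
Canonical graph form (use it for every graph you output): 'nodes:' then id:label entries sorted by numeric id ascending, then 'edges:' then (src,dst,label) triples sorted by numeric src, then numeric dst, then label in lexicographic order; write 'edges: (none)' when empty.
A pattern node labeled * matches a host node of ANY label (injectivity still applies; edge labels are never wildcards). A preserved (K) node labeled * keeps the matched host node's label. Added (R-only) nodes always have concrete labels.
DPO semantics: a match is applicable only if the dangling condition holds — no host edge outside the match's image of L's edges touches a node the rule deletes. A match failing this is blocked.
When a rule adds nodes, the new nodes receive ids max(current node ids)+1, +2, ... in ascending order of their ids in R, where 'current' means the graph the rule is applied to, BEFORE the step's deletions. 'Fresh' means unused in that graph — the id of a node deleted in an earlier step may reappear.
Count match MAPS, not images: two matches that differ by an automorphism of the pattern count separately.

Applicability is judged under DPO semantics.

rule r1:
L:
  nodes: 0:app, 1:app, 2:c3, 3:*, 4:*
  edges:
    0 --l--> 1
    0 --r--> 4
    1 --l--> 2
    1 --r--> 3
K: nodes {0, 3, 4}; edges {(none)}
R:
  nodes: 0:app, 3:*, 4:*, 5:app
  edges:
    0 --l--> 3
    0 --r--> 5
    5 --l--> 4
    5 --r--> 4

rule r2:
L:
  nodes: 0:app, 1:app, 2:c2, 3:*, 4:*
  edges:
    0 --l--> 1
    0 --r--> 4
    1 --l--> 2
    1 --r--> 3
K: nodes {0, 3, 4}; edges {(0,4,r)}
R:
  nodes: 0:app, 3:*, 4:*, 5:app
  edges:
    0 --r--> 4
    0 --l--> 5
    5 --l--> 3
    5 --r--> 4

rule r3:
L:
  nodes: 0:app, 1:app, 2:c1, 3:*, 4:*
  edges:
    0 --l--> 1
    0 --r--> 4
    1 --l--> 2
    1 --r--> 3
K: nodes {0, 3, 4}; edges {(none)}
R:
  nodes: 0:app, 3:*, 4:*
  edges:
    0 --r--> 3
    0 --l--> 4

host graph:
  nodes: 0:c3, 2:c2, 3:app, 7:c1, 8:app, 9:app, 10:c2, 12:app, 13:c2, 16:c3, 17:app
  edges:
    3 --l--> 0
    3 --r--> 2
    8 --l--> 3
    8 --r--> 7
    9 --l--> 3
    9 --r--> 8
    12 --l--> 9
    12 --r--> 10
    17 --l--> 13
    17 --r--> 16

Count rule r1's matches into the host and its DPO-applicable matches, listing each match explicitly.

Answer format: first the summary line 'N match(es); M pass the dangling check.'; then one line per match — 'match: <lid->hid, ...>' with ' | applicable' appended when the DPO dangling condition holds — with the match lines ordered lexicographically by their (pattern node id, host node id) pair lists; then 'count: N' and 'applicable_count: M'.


2 match(es); 0 pass the dangling check.
match: 0->8, 1->3, 2->0, 3->2, 4->7
match: 0->9, 1->3, 2->0, 3->2, 4->8
count: 2
applicable_count: 0


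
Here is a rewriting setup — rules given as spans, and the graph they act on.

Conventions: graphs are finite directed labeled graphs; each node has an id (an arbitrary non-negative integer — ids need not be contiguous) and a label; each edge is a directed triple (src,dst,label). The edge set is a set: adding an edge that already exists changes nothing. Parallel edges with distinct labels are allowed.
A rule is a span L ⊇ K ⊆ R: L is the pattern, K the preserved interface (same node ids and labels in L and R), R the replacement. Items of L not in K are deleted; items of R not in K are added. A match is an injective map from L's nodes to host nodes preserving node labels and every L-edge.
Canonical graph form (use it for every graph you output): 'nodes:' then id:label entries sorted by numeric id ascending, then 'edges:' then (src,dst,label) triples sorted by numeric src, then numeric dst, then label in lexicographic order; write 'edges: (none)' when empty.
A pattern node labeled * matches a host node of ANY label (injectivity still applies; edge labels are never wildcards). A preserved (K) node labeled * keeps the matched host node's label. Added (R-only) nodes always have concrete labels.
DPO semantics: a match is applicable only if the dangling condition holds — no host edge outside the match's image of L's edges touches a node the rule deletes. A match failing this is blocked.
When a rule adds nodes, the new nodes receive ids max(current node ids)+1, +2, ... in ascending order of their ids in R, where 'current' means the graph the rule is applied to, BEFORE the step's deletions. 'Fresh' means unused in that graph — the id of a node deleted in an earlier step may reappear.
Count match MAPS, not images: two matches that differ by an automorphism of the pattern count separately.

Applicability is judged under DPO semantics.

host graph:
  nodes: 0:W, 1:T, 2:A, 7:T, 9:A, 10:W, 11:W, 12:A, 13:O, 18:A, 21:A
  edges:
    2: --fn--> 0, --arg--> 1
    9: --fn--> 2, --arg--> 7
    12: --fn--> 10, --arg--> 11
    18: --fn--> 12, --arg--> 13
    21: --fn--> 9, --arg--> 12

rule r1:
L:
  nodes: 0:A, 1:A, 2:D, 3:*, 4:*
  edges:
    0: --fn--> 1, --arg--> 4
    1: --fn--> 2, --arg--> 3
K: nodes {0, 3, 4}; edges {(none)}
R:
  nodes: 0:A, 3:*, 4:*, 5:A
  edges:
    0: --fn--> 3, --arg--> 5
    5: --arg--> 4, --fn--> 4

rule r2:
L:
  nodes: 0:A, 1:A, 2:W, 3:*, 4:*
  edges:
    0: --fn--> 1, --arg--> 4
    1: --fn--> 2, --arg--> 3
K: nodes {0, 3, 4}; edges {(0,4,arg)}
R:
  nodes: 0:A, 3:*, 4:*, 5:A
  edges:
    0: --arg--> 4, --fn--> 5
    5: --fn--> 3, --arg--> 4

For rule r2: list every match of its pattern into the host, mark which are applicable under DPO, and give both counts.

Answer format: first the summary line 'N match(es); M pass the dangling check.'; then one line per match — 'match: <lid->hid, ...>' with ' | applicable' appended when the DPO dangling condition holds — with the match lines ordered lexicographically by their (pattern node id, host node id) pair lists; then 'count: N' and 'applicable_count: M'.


2 match(es); 1 pass the dangling check.
match: 0->9, 1->2, 2->0, 3->1, 4->7 | applicable
match: 0->18, 1->12, 2->10, 3->11, 4->13
count: 2
applicable_count: 1


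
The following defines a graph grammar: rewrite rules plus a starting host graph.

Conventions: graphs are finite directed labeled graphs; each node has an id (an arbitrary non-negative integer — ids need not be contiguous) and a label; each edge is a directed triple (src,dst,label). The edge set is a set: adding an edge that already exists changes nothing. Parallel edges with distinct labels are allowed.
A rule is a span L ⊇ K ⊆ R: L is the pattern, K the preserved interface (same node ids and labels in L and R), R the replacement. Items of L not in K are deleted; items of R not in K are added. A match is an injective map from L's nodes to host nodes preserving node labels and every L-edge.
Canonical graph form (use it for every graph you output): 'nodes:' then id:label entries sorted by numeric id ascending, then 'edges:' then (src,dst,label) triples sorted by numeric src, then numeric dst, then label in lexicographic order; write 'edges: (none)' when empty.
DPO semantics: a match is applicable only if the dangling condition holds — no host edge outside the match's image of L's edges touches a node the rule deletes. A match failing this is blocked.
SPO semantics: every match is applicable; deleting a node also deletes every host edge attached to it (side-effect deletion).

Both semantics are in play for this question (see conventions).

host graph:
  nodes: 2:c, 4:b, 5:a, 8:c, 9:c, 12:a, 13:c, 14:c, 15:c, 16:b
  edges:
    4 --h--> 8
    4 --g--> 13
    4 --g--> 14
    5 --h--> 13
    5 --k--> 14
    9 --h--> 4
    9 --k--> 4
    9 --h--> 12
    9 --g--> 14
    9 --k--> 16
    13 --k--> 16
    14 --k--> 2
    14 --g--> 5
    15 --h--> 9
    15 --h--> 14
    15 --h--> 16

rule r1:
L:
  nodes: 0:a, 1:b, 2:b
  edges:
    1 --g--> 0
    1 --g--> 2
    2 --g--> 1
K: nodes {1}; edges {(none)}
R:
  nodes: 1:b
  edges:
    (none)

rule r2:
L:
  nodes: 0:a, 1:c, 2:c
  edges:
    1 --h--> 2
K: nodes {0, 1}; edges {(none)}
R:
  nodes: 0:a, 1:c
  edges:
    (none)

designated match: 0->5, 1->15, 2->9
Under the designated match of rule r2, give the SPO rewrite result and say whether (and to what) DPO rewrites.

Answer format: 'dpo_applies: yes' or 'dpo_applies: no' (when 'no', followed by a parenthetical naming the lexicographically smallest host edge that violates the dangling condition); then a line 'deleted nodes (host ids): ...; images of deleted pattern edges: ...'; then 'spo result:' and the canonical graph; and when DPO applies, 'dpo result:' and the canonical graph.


dpo_applies: no
(the rule deletes node 9, which keeps host edge (9,4,h) outside the match image — the dangling condition fails, DPO blocks; SPO proceeds and side-deletes such edges)
deleted nodes (host ids): 9; images of deleted pattern edges: (15,9,h)
spo result:
nodes: 2:c, 4:b, 5:a, 8:c, 12:a, 13:c, 14:c, 15:c, 16:b
edges: (4,8,h); (4,13,g); (4,14,g); (5,13,h); (5,14,k); (13,16,k); (14,2,k); (14,5,g); (15,14,h); (15,16,h)


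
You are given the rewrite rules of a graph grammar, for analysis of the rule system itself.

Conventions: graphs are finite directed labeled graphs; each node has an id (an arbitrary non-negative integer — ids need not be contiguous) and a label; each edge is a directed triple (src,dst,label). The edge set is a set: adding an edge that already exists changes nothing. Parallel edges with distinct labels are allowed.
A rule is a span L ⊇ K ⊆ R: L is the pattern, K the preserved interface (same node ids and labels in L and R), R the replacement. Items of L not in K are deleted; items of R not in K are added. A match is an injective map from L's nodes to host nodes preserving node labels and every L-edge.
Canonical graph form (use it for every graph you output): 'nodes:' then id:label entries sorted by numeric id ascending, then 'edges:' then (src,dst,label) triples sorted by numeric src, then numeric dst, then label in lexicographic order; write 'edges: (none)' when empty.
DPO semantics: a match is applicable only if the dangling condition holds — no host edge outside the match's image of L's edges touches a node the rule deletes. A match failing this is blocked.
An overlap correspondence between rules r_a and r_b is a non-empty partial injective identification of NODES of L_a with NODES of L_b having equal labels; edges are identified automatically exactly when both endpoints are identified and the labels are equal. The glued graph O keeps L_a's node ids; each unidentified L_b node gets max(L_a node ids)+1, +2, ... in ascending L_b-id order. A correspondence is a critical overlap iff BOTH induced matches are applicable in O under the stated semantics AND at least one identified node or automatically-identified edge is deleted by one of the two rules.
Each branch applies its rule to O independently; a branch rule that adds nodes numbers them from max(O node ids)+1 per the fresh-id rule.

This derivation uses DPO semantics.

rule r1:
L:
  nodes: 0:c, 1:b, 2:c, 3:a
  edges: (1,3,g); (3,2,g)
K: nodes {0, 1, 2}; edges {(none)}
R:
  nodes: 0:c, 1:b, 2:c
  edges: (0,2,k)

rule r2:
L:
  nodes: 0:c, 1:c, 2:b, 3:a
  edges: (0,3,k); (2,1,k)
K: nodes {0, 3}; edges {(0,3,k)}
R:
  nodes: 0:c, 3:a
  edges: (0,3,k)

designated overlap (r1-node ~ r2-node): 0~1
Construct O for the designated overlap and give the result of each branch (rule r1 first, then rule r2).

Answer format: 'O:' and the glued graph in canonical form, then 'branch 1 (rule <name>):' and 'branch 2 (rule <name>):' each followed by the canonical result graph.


O:
nodes: 0:c, 1:b, 2:c, 3:a, 4:c, 5:b, 6:a
edges: (1,3,g); (3,2,g); (4,6,k); (5,0,k)
branch 1 (rule r1):
nodes: 0:c, 1:b, 2:c, 4:c, 5:b, 6:a
edges: (0,2,k); (4,6,k); (5,0,k)
branch 2 (rule r2):
nodes: 1:b, 2:c, 3:a, 4:c, 6:a
edges: (1,3,g); (3,2,g); (4,6,k)


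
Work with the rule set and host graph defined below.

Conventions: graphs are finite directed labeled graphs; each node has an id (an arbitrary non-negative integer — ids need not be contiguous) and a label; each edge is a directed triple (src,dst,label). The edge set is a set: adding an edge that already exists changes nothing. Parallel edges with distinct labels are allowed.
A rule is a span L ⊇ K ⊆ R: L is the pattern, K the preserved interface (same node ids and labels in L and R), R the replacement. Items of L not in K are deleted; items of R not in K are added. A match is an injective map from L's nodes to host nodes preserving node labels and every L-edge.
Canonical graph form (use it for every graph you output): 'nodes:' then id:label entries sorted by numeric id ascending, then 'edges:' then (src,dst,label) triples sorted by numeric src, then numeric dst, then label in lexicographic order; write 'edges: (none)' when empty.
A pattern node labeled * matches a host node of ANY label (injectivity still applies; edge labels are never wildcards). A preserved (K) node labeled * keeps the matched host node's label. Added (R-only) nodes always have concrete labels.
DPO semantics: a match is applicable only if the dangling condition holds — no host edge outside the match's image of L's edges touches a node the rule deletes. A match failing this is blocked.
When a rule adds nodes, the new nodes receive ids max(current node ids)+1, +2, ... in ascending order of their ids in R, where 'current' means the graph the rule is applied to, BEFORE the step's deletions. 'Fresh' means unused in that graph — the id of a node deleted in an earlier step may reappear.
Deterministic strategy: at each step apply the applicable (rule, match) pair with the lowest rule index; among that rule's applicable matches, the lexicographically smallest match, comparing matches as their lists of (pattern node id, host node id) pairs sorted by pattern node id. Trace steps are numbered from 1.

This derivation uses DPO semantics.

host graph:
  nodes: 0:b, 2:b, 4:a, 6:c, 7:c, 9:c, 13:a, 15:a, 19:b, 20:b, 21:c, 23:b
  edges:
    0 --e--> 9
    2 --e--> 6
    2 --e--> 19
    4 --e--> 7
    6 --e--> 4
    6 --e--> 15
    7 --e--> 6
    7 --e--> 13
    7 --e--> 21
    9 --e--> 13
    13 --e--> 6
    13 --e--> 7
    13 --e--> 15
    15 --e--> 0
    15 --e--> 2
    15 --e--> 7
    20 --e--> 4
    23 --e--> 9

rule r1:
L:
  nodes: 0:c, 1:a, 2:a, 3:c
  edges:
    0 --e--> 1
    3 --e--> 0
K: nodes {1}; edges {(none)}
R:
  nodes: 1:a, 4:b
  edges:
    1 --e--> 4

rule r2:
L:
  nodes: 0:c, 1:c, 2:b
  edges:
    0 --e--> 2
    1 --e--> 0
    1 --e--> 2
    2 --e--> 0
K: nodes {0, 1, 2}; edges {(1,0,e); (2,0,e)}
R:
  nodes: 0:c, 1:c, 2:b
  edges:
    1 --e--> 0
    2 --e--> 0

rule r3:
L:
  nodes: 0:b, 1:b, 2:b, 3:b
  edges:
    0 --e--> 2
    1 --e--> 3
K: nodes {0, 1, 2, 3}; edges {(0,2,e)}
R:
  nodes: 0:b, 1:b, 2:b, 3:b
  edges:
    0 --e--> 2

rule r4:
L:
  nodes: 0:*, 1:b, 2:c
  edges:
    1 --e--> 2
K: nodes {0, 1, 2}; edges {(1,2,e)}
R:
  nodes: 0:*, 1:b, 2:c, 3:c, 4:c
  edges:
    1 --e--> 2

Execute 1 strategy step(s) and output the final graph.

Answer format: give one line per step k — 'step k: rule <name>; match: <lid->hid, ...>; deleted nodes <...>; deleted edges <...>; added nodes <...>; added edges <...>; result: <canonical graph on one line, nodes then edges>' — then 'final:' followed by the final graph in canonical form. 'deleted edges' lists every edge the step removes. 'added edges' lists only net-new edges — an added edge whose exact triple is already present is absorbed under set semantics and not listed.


step 1: rule r4; match: 0->0, 1->2, 2->6; deleted nodes (none); deleted edges (none); added nodes 24, 25; added edges (none); result: nodes: 0:b, 2:b, 4:a, 6:c, 7:c, 9:c, 13:a, 15:a, 19:b, 20:b, 21:c, 23:b, 24:c, 25:c edges: (0,9,e); (2,6,e); (2,19,e); (4,7,e); (6,4,e); (6,15,e); (7,6,e); (7,13,e); (7,21,e); (9,13,e); (13,6,e); (13,7,e); (13,15,e); (15,0,e); (15,2,e); (15,7,e); (20,4,e); (23,9,e)
final:
nodes: 0:b, 2:b, 4:a, 6:c, 7:c, 9:c, 13:a, 15:a, 19:b, 20:b, 21:c, 23:b, 24:c, 25:c
edges: (0,9,e); (2,6,e); (2,19,e); (4,7,e); (6,4,e); (6,15,e); (7,6,e); (7,13,e); (7,21,e); (9,13,e); (13,6,e); (13,7,e); (13,15,e); (15,0,e); (15,2,e); (15,7,e); (20,4,e); (23,9,e)
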